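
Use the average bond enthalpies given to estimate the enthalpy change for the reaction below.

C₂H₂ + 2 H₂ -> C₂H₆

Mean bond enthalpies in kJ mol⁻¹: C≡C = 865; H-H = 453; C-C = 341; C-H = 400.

ΔH ≈ −170 kJ

Bonds broken (reactants):
  C≡C: 1 × 865 = 865
  C-H: 2 × 400 = 800
  H-H: 2 × 453 = 906
  Σ(broken) = 2571 kJ
Bonds formed (products):
  C-C: 1 × 341 = 341
  C-H: 6 × 400 = 2400
  Σ(formed) = 2741 kJ
ΔH = Σ(broken) − Σ(formed) = 2571 − 2741 = −170 kJ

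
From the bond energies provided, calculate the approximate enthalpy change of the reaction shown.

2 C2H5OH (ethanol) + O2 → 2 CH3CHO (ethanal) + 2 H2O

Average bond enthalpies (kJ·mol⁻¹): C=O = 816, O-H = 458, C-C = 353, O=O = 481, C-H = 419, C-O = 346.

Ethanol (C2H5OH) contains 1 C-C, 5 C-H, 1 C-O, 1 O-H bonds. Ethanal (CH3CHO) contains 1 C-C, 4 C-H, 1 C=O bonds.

Bonds broken (reactants):
  C-C: 2 × 353 = 706
  C-H: 10 × 419 = 4190
  C-O: 2 × 346 = 692
  O-H: 2 × 458 = 916
  O=O: 1 × 481 = 481
  Σ(broken) = 6985 kJ
Bonds formed (products):
  C-C: 2 × 353 = 706
  C-H: 8 × 419 = 3352
  C=O: 2 × 816 = 1632
  O-H: 4 × 458 = 1832
  Σ(formed) = 7522 kJ
ΔH = Σ(broken) − Σ(formed) = 6985 − 7522 = −537 kJ

ΔH ≈ −537 kJ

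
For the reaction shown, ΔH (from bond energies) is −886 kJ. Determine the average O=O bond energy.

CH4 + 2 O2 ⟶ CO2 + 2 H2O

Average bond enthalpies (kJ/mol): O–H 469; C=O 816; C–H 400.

D(O=O) ≈ 511 kJ/mol

Let D be the O=O bond energy.
Σ(broken) = 4×400 + 2×D = 1600 + 2D
Σ(formed) = 2×816 + 4×469 = 3508
ΔH = Σ(broken) − Σ(formed) = (1600 + 2D) − (3508) = −1908 + 2D
Setting this equal to −886 kJ gives 2D = 1022, so D = 511 kJ/mol.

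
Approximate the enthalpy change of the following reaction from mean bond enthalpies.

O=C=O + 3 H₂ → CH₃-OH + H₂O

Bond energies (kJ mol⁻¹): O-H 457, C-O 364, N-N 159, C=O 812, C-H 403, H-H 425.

Bonds broken (reactants):
  C=O: 2 × 812 = 1624
  H-H: 3 × 425 = 1275
  Σ(broken) = 2899 kJ
Bonds formed (products):
  C-H: 3 × 403 = 1209
  C-O: 1 × 364 = 364
  O-H: 3 × 457 = 1371
  Σ(formed) = 2944 kJ
ΔH = Σ(broken) − Σ(formed) = 2899 − 2944 = −45 kJ

ΔH ≈ −45 kJ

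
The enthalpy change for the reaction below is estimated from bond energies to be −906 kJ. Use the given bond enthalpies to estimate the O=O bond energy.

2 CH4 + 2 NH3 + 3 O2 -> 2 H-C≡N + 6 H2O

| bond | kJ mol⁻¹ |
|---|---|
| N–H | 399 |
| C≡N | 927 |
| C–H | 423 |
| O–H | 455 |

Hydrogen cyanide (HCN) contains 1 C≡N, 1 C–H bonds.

Let D be the O=O bond energy.
Σ(broken) = 8×423 + 6×399 + 3×D = 5778 + 3D
Σ(formed) = 2×927 + 2×423 + 12×455 = 8160
ΔH = Σ(broken) − Σ(formed) = (5778 + 3D) − (8160) = −2382 + 3D
Setting this equal to −906 kJ gives 3D = 1476, so D = 492 kJ/mol.

D(O=O) ≈ 492 kJ/mol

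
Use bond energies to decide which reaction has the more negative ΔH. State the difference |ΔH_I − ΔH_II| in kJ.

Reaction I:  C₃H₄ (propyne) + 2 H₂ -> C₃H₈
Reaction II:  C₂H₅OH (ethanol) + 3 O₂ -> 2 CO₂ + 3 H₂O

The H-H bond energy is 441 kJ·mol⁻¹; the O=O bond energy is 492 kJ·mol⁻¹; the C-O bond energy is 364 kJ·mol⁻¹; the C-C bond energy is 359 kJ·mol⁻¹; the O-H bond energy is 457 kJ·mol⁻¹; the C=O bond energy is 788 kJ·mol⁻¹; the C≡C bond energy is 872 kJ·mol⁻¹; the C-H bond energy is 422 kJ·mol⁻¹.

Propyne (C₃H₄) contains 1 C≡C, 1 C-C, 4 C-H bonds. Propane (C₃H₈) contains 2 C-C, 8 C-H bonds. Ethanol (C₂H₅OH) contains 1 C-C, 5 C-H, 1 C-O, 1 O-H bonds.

Reaction I:
  Bonds broken (reactants):
    C≡C: 1 × 872 = 872
    C-C: 1 × 359 = 359
    C-H: 4 × 422 = 1688
    H-H: 2 × 441 = 882
    Σ(broken) = 3801 kJ
  Bonds formed (products):
    C-C: 2 × 359 = 718
    C-H: 8 × 422 = 3376
    Σ(formed) = 4094 kJ
  ΔH_I = 3801 − 4094 = −293 kJ
Reaction II:
  Bonds broken (reactants):
    C-C: 1 × 359 = 359
    C-H: 5 × 422 = 2110
    C-O: 1 × 364 = 364
    O-H: 1 × 457 = 457
    O=O: 3 × 492 = 1476
    Σ(broken) = 4766 kJ
  Bonds formed (products):
    C=O: 4 × 788 = 3152
    O-H: 6 × 457 = 2742
    Σ(formed) = 5894 kJ
  ΔH_II = 4766 − 5894 = −1128 kJ
ΔH_I − ΔH_II = +835 kJ, so reaction II has the more negative ΔH; |ΔH_I − ΔH_II| = 835 kJ.

Reaction II, by 835 kJ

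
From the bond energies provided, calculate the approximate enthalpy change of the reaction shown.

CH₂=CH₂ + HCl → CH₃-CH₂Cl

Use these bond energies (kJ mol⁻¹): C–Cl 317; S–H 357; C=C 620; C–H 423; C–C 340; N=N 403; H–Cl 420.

Bonds broken (reactants):
  C–H: 4 × 423 = 1692
  C=C: 1 × 620 = 620
  H–Cl: 1 × 420 = 420
  Σ(broken) = 2732 kJ
Bonds formed (products):
  C–C: 1 × 340 = 340
  C–Cl: 1 × 317 = 317
  C–H: 5 × 423 = 2115
  Σ(formed) = 2772 kJ
ΔH = Σ(broken) − Σ(formed) = 2732 − 2772 = −40 kJ

ΔH ≈ −40 kJ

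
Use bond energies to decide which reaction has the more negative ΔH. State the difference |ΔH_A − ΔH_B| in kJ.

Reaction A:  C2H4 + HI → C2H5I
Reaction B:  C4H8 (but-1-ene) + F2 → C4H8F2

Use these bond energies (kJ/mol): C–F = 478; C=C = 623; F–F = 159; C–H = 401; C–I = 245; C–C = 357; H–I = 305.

Reaction A:
  Bonds broken (reactants):
    C–H: 4 × 401 = 1604
    C=C: 1 × 623 = 623
    H–I: 1 × 305 = 305
    Σ(broken) = 2532 kJ
  Bonds formed (products):
    C–C: 1 × 357 = 357
    C–H: 5 × 401 = 2005
    C–I: 1 × 245 = 245
    Σ(formed) = 2607 kJ
  ΔH_A = 2532 − 2607 = −75 kJ
Reaction B:
  Bonds broken (reactants):
    C–C: 2 × 357 = 714
    C–H: 8 × 401 = 3208
    C=C: 1 × 623 = 623
    F–F: 1 × 159 = 159
    Σ(broken) = 4704 kJ
  Bonds formed (products):
    C–C: 3 × 357 = 1071
    C–F: 2 × 478 = 956
    C–H: 8 × 401 = 3208
    Σ(formed) = 5235 kJ
  ΔH_B = 4704 − 5235 = −531 kJ
ΔH_A − ΔH_B = +456 kJ, so reaction B has the more negative ΔH; |ΔH_A − ΔH_B| = 456 kJ.

Reaction B, by 456 kJ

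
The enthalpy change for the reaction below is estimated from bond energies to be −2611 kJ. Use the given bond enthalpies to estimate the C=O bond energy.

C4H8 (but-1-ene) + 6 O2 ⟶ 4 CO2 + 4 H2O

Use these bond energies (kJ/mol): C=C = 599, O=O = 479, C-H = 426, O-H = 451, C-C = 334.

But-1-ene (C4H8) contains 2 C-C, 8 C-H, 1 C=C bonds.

D(C=O) ≈ 819 kJ/mol

Let D be the C=O bond energy.
Σ(broken) = 2×334 + 8×426 + 1×599 + 6×479 = 7549
Σ(formed) = 8×D + 8×451 = 3608 + 8D
ΔH = Σ(broken) − Σ(formed) = (7549) − (3608 + 8D) = +3941 − 8D
Setting this equal to −2611 kJ gives 8D = 6552, so D = 819 kJ/mol.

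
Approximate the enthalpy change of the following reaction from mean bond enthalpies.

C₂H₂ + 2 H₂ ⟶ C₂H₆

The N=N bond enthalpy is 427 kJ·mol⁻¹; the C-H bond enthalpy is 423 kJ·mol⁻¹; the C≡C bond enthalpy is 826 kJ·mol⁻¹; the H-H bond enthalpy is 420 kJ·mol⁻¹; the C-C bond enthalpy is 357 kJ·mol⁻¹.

Bonds broken (reactants):
  C≡C: 1 × 826 = 826
  C-H: 2 × 423 = 846
  H-H: 2 × 420 = 840
  Σ(broken) = 2512 kJ
Bonds formed (products):
  C-C: 1 × 357 = 357
  C-H: 6 × 423 = 2538
  Σ(formed) = 2895 kJ
ΔH = Σ(broken) − Σ(formed) = 2512 − 2895 = −383 kJ

ΔH ≈ −383 kJ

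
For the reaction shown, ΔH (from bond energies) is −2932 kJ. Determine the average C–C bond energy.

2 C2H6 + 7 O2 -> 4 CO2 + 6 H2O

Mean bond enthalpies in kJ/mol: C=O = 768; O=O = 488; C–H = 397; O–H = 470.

D(C–C) ≈ 336 kJ/mol

Let D be the C–C bond energy.
Σ(broken) = 2×D + 12×397 + 7×488 = 8180 + 2D
Σ(formed) = 8×768 + 12×470 = 11784
ΔH = Σ(broken) − Σ(formed) = (8180 + 2D) − (11784) = −3604 + 2D
Setting this equal to −2932 kJ gives 2D = 672, so D = 336 kJ/mol.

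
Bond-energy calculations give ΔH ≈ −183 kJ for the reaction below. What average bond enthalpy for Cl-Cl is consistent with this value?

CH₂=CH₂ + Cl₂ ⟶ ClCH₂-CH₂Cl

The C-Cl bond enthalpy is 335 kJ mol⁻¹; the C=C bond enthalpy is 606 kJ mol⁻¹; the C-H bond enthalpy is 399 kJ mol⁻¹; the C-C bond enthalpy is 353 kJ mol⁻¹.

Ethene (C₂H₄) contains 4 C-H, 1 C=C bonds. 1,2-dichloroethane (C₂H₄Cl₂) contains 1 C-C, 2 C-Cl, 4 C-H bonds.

Let D be the Cl-Cl bond energy.
Σ(broken) = 4×399 + 1×606 + 1×D = 2202 + D
Σ(formed) = 1×353 + 2×335 + 4×399 = 2619
ΔH = Σ(broken) − Σ(formed) = (2202 + D) − (2619) = −417 + D
Setting this equal to −183 kJ gives D = 234 kJ/mol.

D(Cl-Cl) ≈ 234 kJ/mol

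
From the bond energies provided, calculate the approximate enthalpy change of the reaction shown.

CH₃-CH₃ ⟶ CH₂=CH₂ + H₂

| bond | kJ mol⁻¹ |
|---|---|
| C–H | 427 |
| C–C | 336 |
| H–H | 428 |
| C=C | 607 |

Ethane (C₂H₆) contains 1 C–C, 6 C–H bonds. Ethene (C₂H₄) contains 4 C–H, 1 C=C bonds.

Bonds broken (reactants):
  C–C: 1 × 336 = 336
  C–H: 6 × 427 = 2562
  Σ(broken) = 2898 kJ
Bonds formed (products):
  C–H: 4 × 427 = 1708
  C=C: 1 × 607 = 607
  H–H: 1 × 428 = 428
  Σ(formed) = 2743 kJ
ΔH = Σ(broken) − Σ(formed) = 2898 − 2743 = +155 kJ

ΔH ≈ +155 kJ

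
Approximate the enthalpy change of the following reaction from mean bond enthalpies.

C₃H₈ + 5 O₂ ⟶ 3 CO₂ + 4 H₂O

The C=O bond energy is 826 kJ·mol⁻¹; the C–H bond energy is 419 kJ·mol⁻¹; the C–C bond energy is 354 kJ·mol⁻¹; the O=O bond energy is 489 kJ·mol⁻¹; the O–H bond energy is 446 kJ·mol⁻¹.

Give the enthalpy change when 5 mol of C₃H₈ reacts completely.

ΔH = −10095 kJ

Bonds broken (reactants):
  C–C: 2 × 354 = 708
  C–H: 8 × 419 = 3352
  O=O: 5 × 489 = 2445
  Σ(broken) = 6505 kJ
Bonds formed (products):
  C=O: 6 × 826 = 4956
  O–H: 8 × 446 = 3568
  Σ(formed) = 8524 kJ
ΔH = Σ(broken) − Σ(formed) = 6505 − 8524 = −2019 kJ
For 5× the reaction as written: 5 × (−2019) = −10095 kJ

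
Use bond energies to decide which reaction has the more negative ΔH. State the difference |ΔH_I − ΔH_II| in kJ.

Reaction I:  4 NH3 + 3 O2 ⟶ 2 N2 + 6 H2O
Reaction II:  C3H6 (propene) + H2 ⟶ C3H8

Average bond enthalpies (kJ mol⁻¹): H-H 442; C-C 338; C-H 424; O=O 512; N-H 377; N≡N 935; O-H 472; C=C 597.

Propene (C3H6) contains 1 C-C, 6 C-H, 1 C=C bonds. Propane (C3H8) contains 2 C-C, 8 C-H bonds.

Reaction I, by 1327 kJ

Reaction I:
  Bonds broken (reactants):
    N-H: 12 × 377 = 4524
    O=O: 3 × 512 = 1536
    Σ(broken) = 6060 kJ
  Bonds formed (products):
    N≡N: 2 × 935 = 1870
    O-H: 12 × 472 = 5664
    Σ(formed) = 7534 kJ
  ΔH_I = 6060 − 7534 = −1474 kJ
Reaction II:
  Bonds broken (reactants):
    C-C: 1 × 338 = 338
    C-H: 6 × 424 = 2544
    C=C: 1 × 597 = 597
    H-H: 1 × 442 = 442
    Σ(broken) = 3921 kJ
  Bonds formed (products):
    C-C: 2 × 338 = 676
    C-H: 8 × 424 = 3392
    Σ(formed) = 4068 kJ
  ΔH_II = 3921 − 4068 = −147 kJ
ΔH_I − ΔH_II = −1327 kJ, so reaction I has the more negative ΔH; |ΔH_I − ΔH_II| = 1327 kJ.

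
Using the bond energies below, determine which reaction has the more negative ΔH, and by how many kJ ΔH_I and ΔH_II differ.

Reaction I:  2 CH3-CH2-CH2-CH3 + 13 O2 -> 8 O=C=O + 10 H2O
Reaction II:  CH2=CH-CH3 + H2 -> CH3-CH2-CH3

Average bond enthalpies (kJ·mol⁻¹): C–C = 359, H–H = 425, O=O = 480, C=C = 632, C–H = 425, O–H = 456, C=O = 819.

Reaction I:
  Bonds broken (reactants):
    C–C: 6 × 359 = 2154
    C–H: 20 × 425 = 8500
    O=O: 13 × 480 = 6240
    Σ(broken) = 16894 kJ
  Bonds formed (products):
    C=O: 16 × 819 = 13104
    O–H: 20 × 456 = 9120
    Σ(formed) = 22224 kJ
  ΔH_I = 16894 − 22224 = −5330 kJ
Reaction II:
  Bonds broken (reactants):
    C–C: 1 × 359 = 359
    C–H: 6 × 425 = 2550
    C=C: 1 × 632 = 632
    H–H: 1 × 425 = 425
    Σ(broken) = 3966 kJ
  Bonds formed (products):
    C–C: 2 × 359 = 718
    C–H: 8 × 425 = 3400
    Σ(formed) = 4118 kJ
  ΔH_II = 3966 − 4118 = −152 kJ
ΔH_I − ΔH_II = −5178 kJ, so reaction I has the more negative ΔH; |ΔH_I − ΔH_II| = 5178 kJ.

Reaction I, by 5178 kJ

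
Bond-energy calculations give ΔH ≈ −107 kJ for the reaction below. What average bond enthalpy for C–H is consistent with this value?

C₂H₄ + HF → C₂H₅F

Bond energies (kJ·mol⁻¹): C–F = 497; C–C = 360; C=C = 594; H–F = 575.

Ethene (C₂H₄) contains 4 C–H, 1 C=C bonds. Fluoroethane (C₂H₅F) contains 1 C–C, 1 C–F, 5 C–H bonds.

D(C–H) ≈ 419 kJ/mol

Let D be the C–H bond energy.
Σ(broken) = 4×D + 1×594 + 1×575 = 1169 + 4D
Σ(formed) = 1×360 + 1×497 + 5×D = 857 + 5D
ΔH = Σ(broken) − Σ(formed) = (1169 + 4D) − (857 + 5D) = +312 − D
Setting this equal to −107 kJ gives D = 419 kJ/mol.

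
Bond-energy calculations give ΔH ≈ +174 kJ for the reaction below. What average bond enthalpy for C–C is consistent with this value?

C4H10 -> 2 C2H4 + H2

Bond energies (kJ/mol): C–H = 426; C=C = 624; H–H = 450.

Let D be the C–C bond energy.
Σ(broken) = 3×D + 10×426 = 4260 + 3D
Σ(formed) = 8×426 + 2×624 + 1×450 = 5106
ΔH = Σ(broken) − Σ(formed) = (4260 + 3D) − (5106) = −846 + 3D
Setting this equal to +174 kJ gives 3D = 1020, so D = 340 kJ/mol.

D(C–C) ≈ 340 kJ/mol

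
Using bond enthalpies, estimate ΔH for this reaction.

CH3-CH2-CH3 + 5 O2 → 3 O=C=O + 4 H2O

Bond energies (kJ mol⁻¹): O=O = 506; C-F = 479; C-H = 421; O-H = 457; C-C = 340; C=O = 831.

ΔH ≈ −2064 kJ

Bonds broken (reactants):
  C-C: 2 × 340 = 680
  C-H: 8 × 421 = 3368
  O=O: 5 × 506 = 2530
  Σ(broken) = 6578 kJ
Bonds formed (products):
  C=O: 6 × 831 = 4986
  O-H: 8 × 457 = 3656
  Σ(formed) = 8642 kJ
ΔH = Σ(broken) − Σ(formed) = 6578 − 8642 = −2064 kJ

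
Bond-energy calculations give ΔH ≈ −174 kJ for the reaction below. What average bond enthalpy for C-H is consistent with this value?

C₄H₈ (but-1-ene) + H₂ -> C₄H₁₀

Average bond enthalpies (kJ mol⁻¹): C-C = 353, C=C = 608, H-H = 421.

Let D be the C-H bond energy.
Σ(broken) = 2×353 + 8×D + 1×608 + 1×421 = 1735 + 8D
Σ(formed) = 3×353 + 10×D = 1059 + 10D
ΔH = Σ(broken) − Σ(formed) = (1735 + 8D) − (1059 + 10D) = +676 − 2D
Setting this equal to −174 kJ gives 2D = 850, so D = 425 kJ/mol.

D(C-H) ≈ 425 kJ/mol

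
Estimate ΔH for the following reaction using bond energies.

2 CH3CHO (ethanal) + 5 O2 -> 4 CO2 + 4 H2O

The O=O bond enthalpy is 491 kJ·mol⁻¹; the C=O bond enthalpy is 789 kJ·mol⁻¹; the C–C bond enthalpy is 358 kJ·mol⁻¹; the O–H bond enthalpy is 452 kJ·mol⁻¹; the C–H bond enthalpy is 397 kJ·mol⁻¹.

ΔH ≈ −2003 kJ

Bonds broken (reactants):
  C–C: 2 × 358 = 716
  C–H: 8 × 397 = 3176
  C=O: 2 × 789 = 1578
  O=O: 5 × 491 = 2455
  Σ(broken) = 7925 kJ
Bonds formed (products):
  C=O: 8 × 789 = 6312
  O–H: 8 × 452 = 3616
  Σ(formed) = 9928 kJ
ΔH = Σ(broken) − Σ(formed) = 7925 − 9928 = −2003 kJ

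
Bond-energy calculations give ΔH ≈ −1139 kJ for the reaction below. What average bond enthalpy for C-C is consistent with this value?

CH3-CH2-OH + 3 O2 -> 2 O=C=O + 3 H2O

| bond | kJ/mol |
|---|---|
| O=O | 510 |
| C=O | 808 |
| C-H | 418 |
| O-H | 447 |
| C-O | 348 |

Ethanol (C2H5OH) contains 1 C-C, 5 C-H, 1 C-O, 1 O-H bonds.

D(C-C) ≈ 360 kJ/mol

Let D be the C-C bond energy.
Σ(broken) = 1×D + 5×418 + 1×348 + 1×447 + 3×510 = 4415 + D
Σ(formed) = 4×808 + 6×447 = 5914
ΔH = Σ(broken) − Σ(formed) = (4415 + D) − (5914) = −1499 + D
Setting this equal to −1139 kJ gives D = 360 kJ/mol.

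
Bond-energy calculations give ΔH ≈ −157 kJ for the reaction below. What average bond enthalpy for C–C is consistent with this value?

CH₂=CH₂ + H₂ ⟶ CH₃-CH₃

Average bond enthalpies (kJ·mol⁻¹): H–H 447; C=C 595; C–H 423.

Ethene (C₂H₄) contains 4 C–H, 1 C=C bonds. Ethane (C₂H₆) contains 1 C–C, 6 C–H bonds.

D(C–C) ≈ 353 kJ/mol

Let D be the C–C bond energy.
Σ(broken) = 4×423 + 1×595 + 1×447 = 2734
Σ(formed) = 1×D + 6×423 = 2538 + D
ΔH = Σ(broken) − Σ(formed) = (2734) − (2538 + D) = +196 − D
Setting this equal to −157 kJ gives D = 353 kJ/mol.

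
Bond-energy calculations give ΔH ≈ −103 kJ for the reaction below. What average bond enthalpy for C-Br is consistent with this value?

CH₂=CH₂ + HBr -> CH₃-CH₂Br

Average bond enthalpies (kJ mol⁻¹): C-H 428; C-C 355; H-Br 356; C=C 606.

Let D be the C-Br bond energy.
Σ(broken) = 4×428 + 1×606 + 1×356 = 2674
Σ(formed) = 1×D + 1×355 + 5×428 = 2495 + D
ΔH = Σ(broken) − Σ(formed) = (2674) − (2495 + D) = +179 − D
Setting this equal to −103 kJ gives D = 282 kJ/mol.

D(C-Br) ≈ 282 kJ/mol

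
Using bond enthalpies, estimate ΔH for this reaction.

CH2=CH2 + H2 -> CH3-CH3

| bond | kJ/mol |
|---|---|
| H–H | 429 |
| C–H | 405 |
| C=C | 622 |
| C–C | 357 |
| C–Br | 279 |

ΔH ≈ −116 kJ

Bonds broken (reactants):
  C–H: 4 × 405 = 1620
  C=C: 1 × 622 = 622
  H–H: 1 × 429 = 429
  Σ(broken) = 2671 kJ
Bonds formed (products):
  C–C: 1 × 357 = 357
  C–H: 6 × 405 = 2430
  Σ(formed) = 2787 kJ
ΔH = Σ(broken) − Σ(formed) = 2671 − 2787 = −116 kJ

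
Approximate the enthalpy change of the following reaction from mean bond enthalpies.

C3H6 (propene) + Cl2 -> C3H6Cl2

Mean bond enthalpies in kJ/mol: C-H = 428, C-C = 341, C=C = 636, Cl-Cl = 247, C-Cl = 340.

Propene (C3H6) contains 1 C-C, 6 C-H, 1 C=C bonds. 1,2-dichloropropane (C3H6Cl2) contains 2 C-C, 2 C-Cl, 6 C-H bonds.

Bonds broken (reactants):
  C-C: 1 × 341 = 341
  C-H: 6 × 428 = 2568
  C=C: 1 × 636 = 636
  Cl-Cl: 1 × 247 = 247
  Σ(broken) = 3792 kJ
Bonds formed (products):
  C-C: 2 × 341 = 682
  C-Cl: 2 × 340 = 680
  C-H: 6 × 428 = 2568
  Σ(formed) = 3930 kJ
ΔH = Σ(broken) − Σ(formed) = 3792 − 3930 = −138 kJ

ΔH ≈ −138 kJ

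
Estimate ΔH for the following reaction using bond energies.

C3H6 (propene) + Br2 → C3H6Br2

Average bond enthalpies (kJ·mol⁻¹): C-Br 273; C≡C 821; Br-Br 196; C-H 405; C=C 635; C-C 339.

Bonds broken (reactants):
  Br-Br: 1 × 196 = 196
  C-C: 1 × 339 = 339
  C-H: 6 × 405 = 2430
  C=C: 1 × 635 = 635
  Σ(broken) = 3600 kJ
Bonds formed (products):
  C-Br: 2 × 273 = 546
  C-C: 2 × 339 = 678
  C-H: 6 × 405 = 2430
  Σ(formed) = 3654 kJ
ΔH = Σ(broken) − Σ(formed) = 3600 − 3654 = −54 kJ

ΔH ≈ −54 kJ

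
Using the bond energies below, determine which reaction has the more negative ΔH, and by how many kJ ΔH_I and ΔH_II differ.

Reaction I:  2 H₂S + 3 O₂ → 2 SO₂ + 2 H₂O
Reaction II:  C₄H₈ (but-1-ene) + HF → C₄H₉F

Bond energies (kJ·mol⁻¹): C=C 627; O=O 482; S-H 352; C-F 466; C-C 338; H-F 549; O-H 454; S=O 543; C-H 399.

Reaction I:
  Bonds broken (reactants):
    O=O: 3 × 482 = 1446
    S-H: 4 × 352 = 1408
    Σ(broken) = 2854 kJ
  Bonds formed (products):
    O-H: 4 × 454 = 1816
    S=O: 4 × 543 = 2172
    Σ(formed) = 3988 kJ
  ΔH_I = 2854 − 3988 = −1134 kJ
Reaction II:
  Bonds broken (reactants):
    C-C: 2 × 338 = 676
    C-H: 8 × 399 = 3192
    C=C: 1 × 627 = 627
    H-F: 1 × 549 = 549
    Σ(broken) = 5044 kJ
  Bonds formed (products):
    C-C: 3 × 338 = 1014
    C-F: 1 × 466 = 466
    C-H: 9 × 399 = 3591
    Σ(formed) = 5071 kJ
  ΔH_II = 5044 − 5071 = −27 kJ
ΔH_I − ΔH_II = −1107 kJ, so reaction I has the more negative ΔH; |ΔH_I − ΔH_II| = 1107 kJ.

Reaction I, by 1107 kJ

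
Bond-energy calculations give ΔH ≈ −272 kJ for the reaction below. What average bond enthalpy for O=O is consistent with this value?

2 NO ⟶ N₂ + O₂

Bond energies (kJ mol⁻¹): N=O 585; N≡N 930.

Let D be the O=O bond energy.
Σ(broken) = 2×585 = 1170
Σ(formed) = 1×930 + 1×D = 930 + D
ΔH = Σ(broken) − Σ(formed) = (1170) − (930 + D) = +240 − D
Setting this equal to −272 kJ gives D = 512 kJ/mol.

D(O=O) ≈ 512 kJ/mol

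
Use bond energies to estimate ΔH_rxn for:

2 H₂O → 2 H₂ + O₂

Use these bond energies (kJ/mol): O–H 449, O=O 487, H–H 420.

ΔH ≈ +469 kJ

Bonds broken (reactants):
  O–H: 4 × 449 = 1796
  Σ(broken) = 1796 kJ
Bonds formed (products):
  H–H: 2 × 420 = 840
  O=O: 1 × 487 = 487
  Σ(formed) = 1327 kJ
ΔH = Σ(broken) − Σ(formed) = 1796 − 1327 = +469 kJ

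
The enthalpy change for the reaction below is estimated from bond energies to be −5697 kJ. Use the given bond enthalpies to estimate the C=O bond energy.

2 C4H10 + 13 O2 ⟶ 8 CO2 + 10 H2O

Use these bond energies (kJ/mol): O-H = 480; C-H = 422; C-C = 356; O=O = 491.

D(C=O) ≈ 816 kJ/mol

Let D be the C=O bond energy.
Σ(broken) = 6×356 + 20×422 + 13×491 = 16959
Σ(formed) = 16×D + 20×480 = 9600 + 16D
ΔH = Σ(broken) − Σ(formed) = (16959) − (9600 + 16D) = +7359 − 16D
Setting this equal to −5697 kJ gives 16D = 13056, so D = 816 kJ/mol.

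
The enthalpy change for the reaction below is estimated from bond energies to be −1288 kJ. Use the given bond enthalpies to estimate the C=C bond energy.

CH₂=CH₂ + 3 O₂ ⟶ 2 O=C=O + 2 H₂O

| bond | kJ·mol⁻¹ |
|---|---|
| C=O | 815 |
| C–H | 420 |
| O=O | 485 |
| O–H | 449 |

Let D be the C=C bond energy.
Σ(broken) = 4×420 + 1×D + 3×485 = 3135 + D
Σ(formed) = 4×815 + 4×449 = 5056
ΔH = Σ(broken) − Σ(formed) = (3135 + D) − (5056) = −1921 + D
Setting this equal to −1288 kJ gives D = 633 kJ/mol.

D(C=C) ≈ 633 kJ/mol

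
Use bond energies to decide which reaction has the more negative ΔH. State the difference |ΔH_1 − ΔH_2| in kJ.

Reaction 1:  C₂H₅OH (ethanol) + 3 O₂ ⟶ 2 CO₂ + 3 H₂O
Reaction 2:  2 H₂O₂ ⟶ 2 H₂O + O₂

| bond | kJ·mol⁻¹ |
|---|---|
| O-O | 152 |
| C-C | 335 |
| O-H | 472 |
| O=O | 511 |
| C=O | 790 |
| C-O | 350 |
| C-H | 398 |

Reaction 1, by 1105 kJ

Reaction 1:
  Bonds broken (reactants):
    C-C: 1 × 335 = 335
    C-H: 5 × 398 = 1990
    C-O: 1 × 350 = 350
    O-H: 1 × 472 = 472
    O=O: 3 × 511 = 1533
    Σ(broken) = 4680 kJ
  Bonds formed (products):
    C=O: 4 × 790 = 3160
    O-H: 6 × 472 = 2832
    Σ(formed) = 5992 kJ
  ΔH_1 = 4680 − 5992 = −1312 kJ
Reaction 2:
  Bonds broken (reactants):
    O-H: 4 × 472 = 1888
    O-O: 2 × 152 = 304
    Σ(broken) = 2192 kJ
  Bonds formed (products):
    O-H: 4 × 472 = 1888
    O=O: 1 × 511 = 511
    Σ(formed) = 2399 kJ
  ΔH_2 = 2192 − 2399 = −207 kJ
ΔH_1 − ΔH_2 = −1105 kJ, so reaction 1 has the more negative ΔH; |ΔH_1 − ΔH_2| = 1105 kJ.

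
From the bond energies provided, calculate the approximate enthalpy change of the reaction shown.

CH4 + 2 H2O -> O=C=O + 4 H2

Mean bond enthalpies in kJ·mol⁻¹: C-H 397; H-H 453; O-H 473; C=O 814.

ΔH ≈ +40 kJ

Bonds broken (reactants):
  C-H: 4 × 397 = 1588
  O-H: 4 × 473 = 1892
  Σ(broken) = 3480 kJ
Bonds formed (products):
  C=O: 2 × 814 = 1628
  H-H: 4 × 453 = 1812
  Σ(formed) = 3440 kJ
ΔH = Σ(broken) − Σ(formed) = 3480 − 3440 = +40 kJ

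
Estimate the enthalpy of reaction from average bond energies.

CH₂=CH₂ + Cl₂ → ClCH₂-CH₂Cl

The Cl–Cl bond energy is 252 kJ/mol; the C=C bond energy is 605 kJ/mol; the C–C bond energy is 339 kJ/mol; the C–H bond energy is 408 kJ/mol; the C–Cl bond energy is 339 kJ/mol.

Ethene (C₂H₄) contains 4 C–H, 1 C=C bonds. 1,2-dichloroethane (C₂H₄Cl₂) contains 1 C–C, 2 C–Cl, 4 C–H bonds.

Bonds broken (reactants):
  C–H: 4 × 408 = 1632
  C=C: 1 × 605 = 605
  Cl–Cl: 1 × 252 = 252
  Σ(broken) = 2489 kJ
Bonds formed (products):
  C–C: 1 × 339 = 339
  C–Cl: 2 × 339 = 678
  C–H: 4 × 408 = 1632
  Σ(formed) = 2649 kJ
ΔH = Σ(broken) − Σ(formed) = 2489 − 2649 = −160 kJ

ΔH ≈ −160 kJ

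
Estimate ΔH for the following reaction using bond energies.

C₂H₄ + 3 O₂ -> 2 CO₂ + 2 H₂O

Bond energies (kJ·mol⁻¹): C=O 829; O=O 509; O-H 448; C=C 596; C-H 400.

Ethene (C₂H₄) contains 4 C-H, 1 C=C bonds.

Bonds broken (reactants):
  C-H: 4 × 400 = 1600
  C=C: 1 × 596 = 596
  O=O: 3 × 509 = 1527
  Σ(broken) = 3723 kJ
Bonds formed (products):
  C=O: 4 × 829 = 3316
  O-H: 4 × 448 = 1792
  Σ(formed) = 5108 kJ
ΔH = Σ(broken) − Σ(formed) = 3723 − 5108 = −1385 kJ

ΔH ≈ −1385 kJ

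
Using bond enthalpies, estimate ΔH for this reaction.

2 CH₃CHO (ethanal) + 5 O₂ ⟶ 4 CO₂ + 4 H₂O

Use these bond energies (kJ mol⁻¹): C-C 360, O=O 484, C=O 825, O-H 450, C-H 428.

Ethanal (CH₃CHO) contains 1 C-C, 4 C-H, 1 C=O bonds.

ΔH ≈ −1986 kJ

Bonds broken (reactants):
  C-C: 2 × 360 = 720
  C-H: 8 × 428 = 3424
  C=O: 2 × 825 = 1650
  O=O: 5 × 484 = 2420
  Σ(broken) = 8214 kJ
Bonds formed (products):
  C=O: 8 × 825 = 6600
  O-H: 8 × 450 = 3600
  Σ(formed) = 10200 kJ
ΔH = Σ(broken) − Σ(formed) = 8214 − 10200 = −1986 kJ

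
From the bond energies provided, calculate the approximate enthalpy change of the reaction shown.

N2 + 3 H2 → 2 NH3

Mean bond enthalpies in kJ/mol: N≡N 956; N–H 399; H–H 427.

ΔH ≈ −157 kJ

Bonds broken (reactants):
  H–H: 3 × 427 = 1281
  N≡N: 1 × 956 = 956
  Σ(broken) = 2237 kJ
Bonds formed (products):
  N–H: 6 × 399 = 2394
  Σ(formed) = 2394 kJ
ΔH = Σ(broken) − Σ(formed) = 2237 − 2394 = −157 kJ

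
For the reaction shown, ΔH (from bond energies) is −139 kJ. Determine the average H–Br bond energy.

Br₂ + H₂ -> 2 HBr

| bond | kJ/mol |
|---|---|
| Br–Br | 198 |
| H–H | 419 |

Let D be the H–Br bond energy.
Σ(broken) = 1×198 + 1×419 = 617
Σ(formed) = 2×D = 2D
ΔH = Σ(broken) − Σ(formed) = (617) − (2D) = +617 − 2D
Setting this equal to −139 kJ gives 2D = 756, so D = 378 kJ/mol.

D(H–Br) ≈ 378 kJ/mol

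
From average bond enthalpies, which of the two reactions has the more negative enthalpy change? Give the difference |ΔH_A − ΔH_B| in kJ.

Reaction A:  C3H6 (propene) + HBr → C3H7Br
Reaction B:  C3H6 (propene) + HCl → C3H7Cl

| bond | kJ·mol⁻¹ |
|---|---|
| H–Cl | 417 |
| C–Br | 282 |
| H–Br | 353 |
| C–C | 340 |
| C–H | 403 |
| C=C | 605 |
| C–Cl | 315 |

Reaction A, by 31 kJ

Reaction A:
  Bonds broken (reactants):
    C–C: 1 × 340 = 340
    C–H: 6 × 403 = 2418
    C=C: 1 × 605 = 605
    H–Br: 1 × 353 = 353
    Σ(broken) = 3716 kJ
  Bonds formed (products):
    C–Br: 1 × 282 = 282
    C–C: 2 × 340 = 680
    C–H: 7 × 403 = 2821
    Σ(formed) = 3783 kJ
  ΔH_A = 3716 − 3783 = −67 kJ
Reaction B:
  Bonds broken (reactants):
    C–C: 1 × 340 = 340
    C–H: 6 × 403 = 2418
    C=C: 1 × 605 = 605
    H–Cl: 1 × 417 = 417
    Σ(broken) = 3780 kJ
  Bonds formed (products):
    C–C: 2 × 340 = 680
    C–Cl: 1 × 315 = 315
    C–H: 7 × 403 = 2821
    Σ(formed) = 3816 kJ
  ΔH_B = 3780 − 3816 = −36 kJ
ΔH_A − ΔH_B = −31 kJ, so reaction A has the more negative ΔH; |ΔH_A − ΔH_B| = 31 kJ.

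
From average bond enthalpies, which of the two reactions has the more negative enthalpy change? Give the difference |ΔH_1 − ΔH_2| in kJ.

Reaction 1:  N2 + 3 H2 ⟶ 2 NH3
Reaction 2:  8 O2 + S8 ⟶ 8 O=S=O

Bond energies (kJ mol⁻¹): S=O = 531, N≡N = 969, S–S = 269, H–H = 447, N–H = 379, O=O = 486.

Reaction 1:
  Bonds broken (reactants):
    H–H: 3 × 447 = 1341
    N≡N: 1 × 969 = 969
    Σ(broken) = 2310 kJ
  Bonds formed (products):
    N–H: 6 × 379 = 2274
    Σ(formed) = 2274 kJ
  ΔH_1 = 2310 − 2274 = +36 kJ
Reaction 2:
  Bonds broken (reactants):
    O=O: 8 × 486 = 3888
    S–S: 8 × 269 = 2152
    Σ(broken) = 6040 kJ
  Bonds formed (products):
    S=O: 16 × 531 = 8496
    Σ(formed) = 8496 kJ
  ΔH_2 = 6040 − 8496 = −2456 kJ
ΔH_1 − ΔH_2 = +2492 kJ, so reaction 2 has the more negative ΔH; |ΔH_1 − ΔH_2| = 2492 kJ.

Reaction 2, by 2492 kJ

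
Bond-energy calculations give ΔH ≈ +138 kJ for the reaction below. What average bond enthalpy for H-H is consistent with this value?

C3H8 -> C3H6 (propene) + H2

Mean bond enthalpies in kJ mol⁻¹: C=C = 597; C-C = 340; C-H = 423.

Let D be the H-H bond energy.
Σ(broken) = 2×340 + 8×423 = 4064
Σ(formed) = 1×340 + 6×423 + 1×597 + 1×D = 3475 + D
ΔH = Σ(broken) − Σ(formed) = (4064) − (3475 + D) = +589 − D
Setting this equal to +138 kJ gives D = 451 kJ/mol.

D(H-H) ≈ 451 kJ/mol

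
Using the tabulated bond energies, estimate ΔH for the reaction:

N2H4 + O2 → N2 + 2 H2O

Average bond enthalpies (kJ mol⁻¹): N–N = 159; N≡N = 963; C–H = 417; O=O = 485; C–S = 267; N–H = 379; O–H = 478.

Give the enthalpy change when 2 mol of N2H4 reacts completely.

Bonds broken (reactants):
  N–H: 4 × 379 = 1516
  N–N: 1 × 159 = 159
  O=O: 1 × 485 = 485
  Σ(broken) = 2160 kJ
Bonds formed (products):
  N≡N: 1 × 963 = 963
  O–H: 4 × 478 = 1912
  Σ(formed) = 2875 kJ
ΔH = Σ(broken) − Σ(formed) = 2160 − 2875 = −715 kJ
For 2× the reaction as written: 2 × (−715) = −1430 kJ

ΔH = −1430 kJ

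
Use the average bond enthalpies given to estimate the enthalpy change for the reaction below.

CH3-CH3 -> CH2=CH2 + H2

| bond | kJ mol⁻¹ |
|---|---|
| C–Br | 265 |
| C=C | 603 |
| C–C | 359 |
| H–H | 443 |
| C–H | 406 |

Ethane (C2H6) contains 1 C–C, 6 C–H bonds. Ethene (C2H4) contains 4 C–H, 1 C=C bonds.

ΔH ≈ +125 kJ

Bonds broken (reactants):
  C–C: 1 × 359 = 359
  C–H: 6 × 406 = 2436
  Σ(broken) = 2795 kJ
Bonds formed (products):
  C–H: 4 × 406 = 1624
  C=C: 1 × 603 = 603
  H–H: 1 × 443 = 443
  Σ(formed) = 2670 kJ
ΔH = Σ(broken) − Σ(formed) = 2795 − 2670 = +125 kJ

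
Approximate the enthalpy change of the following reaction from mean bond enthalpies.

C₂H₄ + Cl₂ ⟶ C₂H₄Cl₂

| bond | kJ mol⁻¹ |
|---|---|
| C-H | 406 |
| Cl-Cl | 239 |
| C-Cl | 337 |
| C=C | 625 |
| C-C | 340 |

ΔH ≈ −150 kJ

Bonds broken (reactants):
  C-H: 4 × 406 = 1624
  C=C: 1 × 625 = 625
  Cl-Cl: 1 × 239 = 239
  Σ(broken) = 2488 kJ
Bonds formed (products):
  C-C: 1 × 340 = 340
  C-Cl: 2 × 337 = 674
  C-H: 4 × 406 = 1624
  Σ(formed) = 2638 kJ
ΔH = Σ(broken) − Σ(formed) = 2488 − 2638 = −150 kJ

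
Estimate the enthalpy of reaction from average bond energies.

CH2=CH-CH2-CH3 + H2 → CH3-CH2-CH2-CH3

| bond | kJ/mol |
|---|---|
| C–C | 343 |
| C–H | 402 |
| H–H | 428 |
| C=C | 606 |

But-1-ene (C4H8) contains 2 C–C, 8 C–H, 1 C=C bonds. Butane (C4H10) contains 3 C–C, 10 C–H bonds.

Bonds broken (reactants):
  C–C: 2 × 343 = 686
  C–H: 8 × 402 = 3216
  C=C: 1 × 606 = 606
  H–H: 1 × 428 = 428
  Σ(broken) = 4936 kJ
Bonds formed (products):
  C–C: 3 × 343 = 1029
  C–H: 10 × 402 = 4020
  Σ(formed) = 5049 kJ
ΔH = Σ(broken) − Σ(formed) = 4936 − 5049 = −113 kJ

ΔH ≈ −113 kJ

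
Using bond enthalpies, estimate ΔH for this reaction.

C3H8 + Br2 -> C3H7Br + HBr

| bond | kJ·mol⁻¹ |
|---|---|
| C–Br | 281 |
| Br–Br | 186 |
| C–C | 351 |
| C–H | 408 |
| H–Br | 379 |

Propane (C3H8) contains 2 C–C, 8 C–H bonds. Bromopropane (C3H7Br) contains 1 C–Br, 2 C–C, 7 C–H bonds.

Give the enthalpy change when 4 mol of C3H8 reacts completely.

ΔH = −264 kJ

Bonds broken (reactants):
  Br–Br: 1 × 186 = 186
  C–C: 2 × 351 = 702
  C–H: 8 × 408 = 3264
  Σ(broken) = 4152 kJ
Bonds formed (products):
  C–Br: 1 × 281 = 281
  C–C: 2 × 351 = 702
  C–H: 7 × 408 = 2856
  H–Br: 1 × 379 = 379
  Σ(formed) = 4218 kJ
ΔH = Σ(broken) − Σ(formed) = 4152 − 4218 = −66 kJ
For 4× the reaction as written: 4 × (−66) = −264 kJ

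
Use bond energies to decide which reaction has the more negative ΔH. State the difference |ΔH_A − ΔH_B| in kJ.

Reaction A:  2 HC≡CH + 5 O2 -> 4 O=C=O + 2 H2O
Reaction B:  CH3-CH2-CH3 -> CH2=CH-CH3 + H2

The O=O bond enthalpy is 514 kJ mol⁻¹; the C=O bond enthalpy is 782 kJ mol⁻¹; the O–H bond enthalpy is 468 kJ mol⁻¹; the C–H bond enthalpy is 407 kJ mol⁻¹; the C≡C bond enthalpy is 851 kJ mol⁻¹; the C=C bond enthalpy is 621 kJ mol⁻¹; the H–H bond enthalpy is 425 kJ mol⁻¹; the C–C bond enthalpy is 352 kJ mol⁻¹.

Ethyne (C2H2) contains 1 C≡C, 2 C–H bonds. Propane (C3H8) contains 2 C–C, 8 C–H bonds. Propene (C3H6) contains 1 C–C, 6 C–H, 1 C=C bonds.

Reaction A:
  Bonds broken (reactants):
    C≡C: 2 × 851 = 1702
    C–H: 4 × 407 = 1628
    O=O: 5 × 514 = 2570
    Σ(broken) = 5900 kJ
  Bonds formed (products):
    C=O: 8 × 782 = 6256
    O–H: 4 × 468 = 1872
    Σ(formed) = 8128 kJ
  ΔH_A = 5900 − 8128 = −2228 kJ
Reaction B:
  Bonds broken (reactants):
    C–C: 2 × 352 = 704
    C–H: 8 × 407 = 3256
    Σ(broken) = 3960 kJ
  Bonds formed (products):
    C–C: 1 × 352 = 352
    C–H: 6 × 407 = 2442
    C=C: 1 × 621 = 621
    H–H: 1 × 425 = 425
    Σ(formed) = 3840 kJ
  ΔH_B = 3960 − 3840 = +120 kJ
ΔH_A − ΔH_B = −2348 kJ, so reaction A has the more negative ΔH; |ΔH_A − ΔH_B| = 2348 kJ.

Reaction A, by 2348 kJ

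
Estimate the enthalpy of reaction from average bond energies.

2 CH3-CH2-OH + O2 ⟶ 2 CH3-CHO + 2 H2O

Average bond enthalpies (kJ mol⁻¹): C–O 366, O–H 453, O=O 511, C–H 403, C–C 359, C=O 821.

ΔH ≈ −499 kJ

Bonds broken (reactants):
  C–C: 2 × 359 = 718
  C–H: 10 × 403 = 4030
  C–O: 2 × 366 = 732
  O–H: 2 × 453 = 906
  O=O: 1 × 511 = 511
  Σ(broken) = 6897 kJ
Bonds formed (products):
  C–C: 2 × 359 = 718
  C–H: 8 × 403 = 3224
  C=O: 2 × 821 = 1642
  O–H: 4 × 453 = 1812
  Σ(formed) = 7396 kJ
ΔH = Σ(broken) − Σ(formed) = 6897 − 7396 = −499 kJ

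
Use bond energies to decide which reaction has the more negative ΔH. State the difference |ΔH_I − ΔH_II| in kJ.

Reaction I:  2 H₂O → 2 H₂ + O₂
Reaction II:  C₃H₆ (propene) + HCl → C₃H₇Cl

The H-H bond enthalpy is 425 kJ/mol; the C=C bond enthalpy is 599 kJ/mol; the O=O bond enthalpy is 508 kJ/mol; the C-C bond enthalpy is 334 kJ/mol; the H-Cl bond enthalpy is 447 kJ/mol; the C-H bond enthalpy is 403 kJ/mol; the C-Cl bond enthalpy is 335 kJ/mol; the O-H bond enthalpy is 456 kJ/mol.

Reaction II, by 492 kJ

Reaction I:
  Bonds broken (reactants):
    O-H: 4 × 456 = 1824
    Σ(broken) = 1824 kJ
  Bonds formed (products):
    H-H: 2 × 425 = 850
    O=O: 1 × 508 = 508
    Σ(formed) = 1358 kJ
  ΔH_I = 1824 − 1358 = +466 kJ
Reaction II:
  Bonds broken (reactants):
    C-C: 1 × 334 = 334
    C-H: 6 × 403 = 2418
    C=C: 1 × 599 = 599
    H-Cl: 1 × 447 = 447
    Σ(broken) = 3798 kJ
  Bonds formed (products):
    C-C: 2 × 334 = 668
    C-Cl: 1 × 335 = 335
    C-H: 7 × 403 = 2821
    Σ(formed) = 3824 kJ
  ΔH_II = 3798 − 3824 = −26 kJ
ΔH_I − ΔH_II = +492 kJ, so reaction II has the more negative ΔH; |ΔH_I − ΔH_II| = 492 kJ.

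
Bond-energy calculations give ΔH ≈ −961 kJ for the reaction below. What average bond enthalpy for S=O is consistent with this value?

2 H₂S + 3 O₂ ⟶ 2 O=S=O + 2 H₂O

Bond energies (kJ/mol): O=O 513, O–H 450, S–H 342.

D(S=O) ≈ 517 kJ/mol

Let D be the S=O bond energy.
Σ(broken) = 3×513 + 4×342 = 2907
Σ(formed) = 4×450 + 4×D = 1800 + 4D
ΔH = Σ(broken) − Σ(formed) = (2907) − (1800 + 4D) = +1107 − 4D
Setting this equal to −961 kJ gives 4D = 2068, so D = 517 kJ/mol.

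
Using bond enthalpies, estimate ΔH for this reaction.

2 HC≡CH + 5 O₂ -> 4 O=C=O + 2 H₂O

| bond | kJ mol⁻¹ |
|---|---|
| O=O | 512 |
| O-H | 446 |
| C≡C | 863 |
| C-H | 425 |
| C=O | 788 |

Bonds broken (reactants):
  C≡C: 2 × 863 = 1726
  C-H: 4 × 425 = 1700
  O=O: 5 × 512 = 2560
  Σ(broken) = 5986 kJ
Bonds formed (products):
  C=O: 8 × 788 = 6304
  O-H: 4 × 446 = 1784
  Σ(formed) = 8088 kJ
ΔH = Σ(broken) − Σ(formed) = 5986 − 8088 = −2102 kJ

ΔH ≈ −2102 kJ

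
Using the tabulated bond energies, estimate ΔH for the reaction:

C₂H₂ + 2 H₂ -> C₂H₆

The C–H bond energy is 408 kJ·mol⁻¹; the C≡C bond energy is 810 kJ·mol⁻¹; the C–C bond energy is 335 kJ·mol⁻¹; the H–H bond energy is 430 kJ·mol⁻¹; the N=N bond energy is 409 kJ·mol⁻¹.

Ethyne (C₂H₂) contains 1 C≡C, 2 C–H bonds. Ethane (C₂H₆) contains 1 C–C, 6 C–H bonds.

Bonds broken (reactants):
  C≡C: 1 × 810 = 810
  C–H: 2 × 408 = 816
  H–H: 2 × 430 = 860
  Σ(broken) = 2486 kJ
Bonds formed (products):
  C–C: 1 × 335 = 335
  C–H: 6 × 408 = 2448
  Σ(formed) = 2783 kJ
ΔH = Σ(broken) − Σ(formed) = 2486 − 2783 = −297 kJ

ΔH ≈ −297 kJ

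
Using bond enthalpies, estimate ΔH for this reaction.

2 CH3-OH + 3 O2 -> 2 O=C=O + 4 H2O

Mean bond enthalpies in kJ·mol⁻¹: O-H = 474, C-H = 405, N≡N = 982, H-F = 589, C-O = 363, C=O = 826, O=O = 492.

ΔH ≈ −1516 kJ

Bonds broken (reactants):
  C-H: 6 × 405 = 2430
  C-O: 2 × 363 = 726
  O-H: 2 × 474 = 948
  O=O: 3 × 492 = 1476
  Σ(broken) = 5580 kJ
Bonds formed (products):
  C=O: 4 × 826 = 3304
  O-H: 8 × 474 = 3792
  Σ(formed) = 7096 kJ
ΔH = Σ(broken) − Σ(formed) = 5580 − 7096 = −1516 kJ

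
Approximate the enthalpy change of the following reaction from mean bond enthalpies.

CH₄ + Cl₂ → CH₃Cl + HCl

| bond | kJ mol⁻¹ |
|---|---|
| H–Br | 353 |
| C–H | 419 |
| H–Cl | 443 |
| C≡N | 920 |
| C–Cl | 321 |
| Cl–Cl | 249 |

Bonds broken (reactants):
  C–H: 4 × 419 = 1676
  Cl–Cl: 1 × 249 = 249
  Σ(broken) = 1925 kJ
Bonds formed (products):
  C–Cl: 1 × 321 = 321
  C–H: 3 × 419 = 1257
  H–Cl: 1 × 443 = 443
  Σ(formed) = 2021 kJ
ΔH = Σ(broken) − Σ(formed) = 1925 − 2021 = −96 kJ

ΔH ≈ −96 kJ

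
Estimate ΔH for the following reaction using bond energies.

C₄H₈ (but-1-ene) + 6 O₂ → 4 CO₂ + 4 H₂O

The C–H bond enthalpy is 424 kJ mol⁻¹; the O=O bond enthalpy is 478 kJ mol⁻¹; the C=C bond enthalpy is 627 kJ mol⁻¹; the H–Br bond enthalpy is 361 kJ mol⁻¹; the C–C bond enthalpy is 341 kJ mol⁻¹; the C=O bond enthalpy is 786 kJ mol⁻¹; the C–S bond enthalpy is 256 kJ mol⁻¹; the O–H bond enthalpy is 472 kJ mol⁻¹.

Bonds broken (reactants):
  C–C: 2 × 341 = 682
  C–H: 8 × 424 = 3392
  C=C: 1 × 627 = 627
  O=O: 6 × 478 = 2868
  Σ(broken) = 7569 kJ
Bonds formed (products):
  C=O: 8 × 786 = 6288
  O–H: 8 × 472 = 3776
  Σ(formed) = 10064 kJ
ΔH = Σ(broken) − Σ(formed) = 7569 − 10064 = −2495 kJ

ΔH ≈ −2495 kJ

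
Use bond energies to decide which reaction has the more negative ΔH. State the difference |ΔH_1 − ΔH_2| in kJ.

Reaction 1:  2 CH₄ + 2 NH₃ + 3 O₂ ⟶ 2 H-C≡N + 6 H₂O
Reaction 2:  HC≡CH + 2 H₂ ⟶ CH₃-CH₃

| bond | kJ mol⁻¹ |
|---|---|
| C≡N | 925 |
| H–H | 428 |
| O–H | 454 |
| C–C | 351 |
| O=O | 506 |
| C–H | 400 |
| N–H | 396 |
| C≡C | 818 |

Reaction 1:
  Bonds broken (reactants):
    C–H: 8 × 400 = 3200
    N–H: 6 × 396 = 2376
    O=O: 3 × 506 = 1518
    Σ(broken) = 7094 kJ
  Bonds formed (products):
    C≡N: 2 × 925 = 1850
    C–H: 2 × 400 = 800
    O–H: 12 × 454 = 5448
    Σ(formed) = 8098 kJ
  ΔH_1 = 7094 − 8098 = −1004 kJ
Reaction 2:
  Bonds broken (reactants):
    C≡C: 1 × 818 = 818
    C–H: 2 × 400 = 800
    H–H: 2 × 428 = 856
    Σ(broken) = 2474 kJ
  Bonds formed (products):
    C–C: 1 × 351 = 351
    C–H: 6 × 400 = 2400
    Σ(formed) = 2751 kJ
  ΔH_2 = 2474 − 2751 = −277 kJ
ΔH_1 − ΔH_2 = −727 kJ, so reaction 1 has the more negative ΔH; |ΔH_1 − ΔH_2| = 727 kJ.

Reaction 1, by 727 kJ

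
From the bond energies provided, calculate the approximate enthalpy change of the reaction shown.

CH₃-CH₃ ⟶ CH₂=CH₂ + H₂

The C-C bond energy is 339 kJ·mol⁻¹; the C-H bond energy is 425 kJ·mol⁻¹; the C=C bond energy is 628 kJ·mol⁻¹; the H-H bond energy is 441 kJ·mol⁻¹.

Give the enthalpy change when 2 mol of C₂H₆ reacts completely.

Bonds broken (reactants):
  C-C: 1 × 339 = 339
  C-H: 6 × 425 = 2550
  Σ(broken) = 2889 kJ
Bonds formed (products):
  C-H: 4 × 425 = 1700
  C=C: 1 × 628 = 628
  H-H: 1 × 441 = 441
  Σ(formed) = 2769 kJ
ΔH = Σ(broken) − Σ(formed) = 2889 − 2769 = +120 kJ
For 2× the reaction as written: 2 × (+120) = +240 kJ

ΔH = +240 kJ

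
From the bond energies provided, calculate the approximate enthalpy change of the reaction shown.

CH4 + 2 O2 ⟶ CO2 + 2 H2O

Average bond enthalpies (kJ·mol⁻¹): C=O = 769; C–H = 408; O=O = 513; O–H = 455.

Bonds broken (reactants):
  C–H: 4 × 408 = 1632
  O=O: 2 × 513 = 1026
  Σ(broken) = 2658 kJ
Bonds formed (products):
  C=O: 2 × 769 = 1538
  O–H: 4 × 455 = 1820
  Σ(formed) = 3358 kJ
ΔH = Σ(broken) − Σ(formed) = 2658 − 3358 = −700 kJ

ΔH ≈ −700 kJ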